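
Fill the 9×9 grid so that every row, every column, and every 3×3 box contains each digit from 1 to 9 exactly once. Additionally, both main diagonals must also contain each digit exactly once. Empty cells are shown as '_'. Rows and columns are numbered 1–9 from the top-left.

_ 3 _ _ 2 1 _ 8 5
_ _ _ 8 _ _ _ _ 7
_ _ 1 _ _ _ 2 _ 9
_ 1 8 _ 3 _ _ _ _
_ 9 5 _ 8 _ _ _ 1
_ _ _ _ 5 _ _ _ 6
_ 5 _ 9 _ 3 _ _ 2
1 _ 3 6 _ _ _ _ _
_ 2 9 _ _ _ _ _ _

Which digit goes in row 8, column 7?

9

row 4, column 9 = 4: row 4 has {1,3,8}; col 9 has {1,2,5,6,7,9}; box has {1,6} → only 4 remains.
row 8, column 9 = 8: row 8 has {1,3,6}; col 9 has {1,2,4,5,6,7,9}; box has {2} → only 8 remains.
row 9, column 9 = 3: row 9 has {2,9}; col 9 has {1,2,4,5,6,7,8,9}; box has {2,8}; main diagonal has {1,8} → only 3 remains.
row 1, column 1 = 9: in row 1, 9 can only go here (every other open cell in that row sees a 9).
row 6, column 4 = 1: in row 6, 1 can only go here (every other open cell in that row sees a 1).
row 6, column 7 = 8: in row 6, 8 can only go here (every other open cell in that row sees an 8).
row 2, column 7 = 1: in row 2, 1 can only go here (every other open cell in that row sees a 1).
row 2, column 8 = 3: in row 2, 3 can only go here (every other open cell in that row sees a 3).
row 3, column 4 = 3: in row 3, 3 can only go here (every other open cell in that row sees a 3).
row 6, column 1 = 3: in row 6, 3 can only go here (every other open cell in that row sees a 3).
row 6, column 8 = 9: in row 6, 9 can only go here (every other open cell in that row sees a 9).
row 4, column 6 = 9: in row 4, 9 can only go here (every other open cell in that row sees a 9).
row 2, column 5 = 9: in row 2, 9 can only go here (every other open cell in that row sees a 9).
row 4, column 1 = 6: in row 4, 6 can only go here (every other open cell in that row sees a 6).
row 5, column 7 = 3: in row 5, 3 can only go here (every other open cell in that row sees a 3).
row 5, column 6 = 6: in row 5, 6 can only go here (every other open cell in that row sees a 6).
row 7, column 1 = 8: in row 7, 8 can only go here (every other open cell in that row sees an 8).
row 3, column 2 = 8: in row 3, 8 can only go here (every other open cell in that row sees an 8).
row 8, column 6 = 2: in row 8, 2 can only go here (every other open cell in that row sees a 2).
row 8, column 7 = 9: in row 8, 9 can only go here (every other open cell in that row sees a 9).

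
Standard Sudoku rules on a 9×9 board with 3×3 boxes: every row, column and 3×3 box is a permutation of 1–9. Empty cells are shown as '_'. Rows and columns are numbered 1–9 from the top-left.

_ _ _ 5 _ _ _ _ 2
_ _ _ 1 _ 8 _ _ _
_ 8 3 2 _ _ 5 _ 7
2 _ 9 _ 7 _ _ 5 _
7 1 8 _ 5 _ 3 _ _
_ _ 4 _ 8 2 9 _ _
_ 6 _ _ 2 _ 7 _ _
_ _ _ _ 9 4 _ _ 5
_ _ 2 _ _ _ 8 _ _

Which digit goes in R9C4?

7

R4C2 = 3: row 4 has {2,5,7,9}; col 2 has {1,6,8}; box has {1,2,4,7,8,9} → only 3 remains.
R6C2 = 5: row 6 has {2,4,8,9}; col 2 has {1,3,6,8}; box has {1,2,3,4,7,8,9} → only 5 remains.
R8C2 = 7: row 8 has {4,5,9}; col 2 has {1,3,5,6,8}; box has {2,6} → only 7 remains.
R8C3 = 1: row 8 has {4,5,7,9}; col 3 has {2,3,4,8,9}; box has {2,6,7} → only 1 remains.
R6C1 = 6: row 6 has {2,4,5,8,9}; col 1 has {2,7}; box has {1,2,3,4,5,7,8,9} → only 6 remains.
R6C4 = 3: row 6 has {2,4,5,6,8,9}; col 4 has {1,2,5}; box has {2,5,7,8} → only 3 remains.
R6C9 = 1: row 6 has {2,3,4,5,6,8,9}; col 9 has {2,5,7}; box has {3,5,9} → only 1 remains.
R7C3 = 5: row 7 has {2,6,7}; col 3 has {1,2,3,4,8,9}; box has {1,2,6,7} → only 5 remains.
R7C4 = 8: row 7 has {2,5,6,7}; col 4 has {1,2,3,5}; box has {2,4,9} → only 8 remains.
R8C4 = 6: row 8 has {1,4,5,7,9}; col 4 has {1,2,3,5,8}; box has {2,4,8,9} → only 6 remains.
R8C7 = 2: row 8 has {1,4,5,6,7,9}; col 7 has {3,5,7,8,9}; box has {5,7,8} → only 2 remains.
R8C8 = 3: row 8 has {1,2,4,5,6,7,9}; col 8 has {5}; box has {2,5,7,8} → only 3 remains.
R9C4 = 7: row 9 has {2,8}; col 4 has {1,2,3,5,6,8}; box has {2,4,6,8,9} → only 7 remains.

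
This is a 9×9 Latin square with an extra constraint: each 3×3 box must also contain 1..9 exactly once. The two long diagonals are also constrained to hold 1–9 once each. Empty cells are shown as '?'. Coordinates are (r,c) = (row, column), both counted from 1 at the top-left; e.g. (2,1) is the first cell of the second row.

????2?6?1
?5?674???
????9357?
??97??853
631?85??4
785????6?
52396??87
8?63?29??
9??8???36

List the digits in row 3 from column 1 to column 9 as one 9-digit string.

(1,4) = 5: row 1 has {1,2,6}; col 4 has {3,6,7,8,9}; box has {2,3,4,6,7,9} → only 5 remains.
(1,6) = 8: row 1 has {1,2,5,6}; col 6 has {2,3,4,5}; box has {2,3,4,5,6,7,9} → only 8 remains.
(2,8) = 2: row 2 has {4,5,6,7}; col 8 has {3,5,6,7,8}; box has {1,5,6,7}; anti-diagonal has {1,3,5,8,9} → only 2 remains.
(3,4) = 1: row 3 has {3,5,7,9}; col 4 has {3,5,6,7,8,9}; box has {2,3,4,5,6,7,8,9} → only 1 remains.
(3,9) = 8: row 3 has {1,3,5,7,9}; col 9 has {1,3,4,6,7}; box has {1,2,5,6,7} → only 8 remains.
(4,2) = 4: row 4 has {3,5,7,8,9}; col 2 has {2,3,5,8}; box has {1,3,5,6,7,8,9} → only 4 remains.
(4,5) = 1: row 4 has {3,4,5,7,8,9}; col 5 has {2,6,7,8,9}; box has {5,7,8} → only 1 remains.
(4,6) = 6: row 4 has {1,3,4,5,7,8,9}; col 6 has {2,3,4,5,8}; box has {1,5,7,8}; anti-diagonal has {1,2,3,5,8,9} → only 6 remains.
(5,4) = 2: row 5 has {1,3,4,5,6,8}; col 4 has {1,3,5,6,7,8,9}; box has {1,5,6,7,8} → only 2 remains.
(5,7) = 7: row 5 has {1,2,3,4,5,6,8}; col 7 has {5,6,8,9}; box has {3,4,5,6,8} → only 7 remains.
(5,8) = 9: row 5 has {1,2,3,4,5,6,7,8}; col 8 has {2,3,5,6,7,8}; box has {3,4,5,6,7,8} → only 9 remains.
(6,4) = 4: row 6 has {5,6,7,8}; col 4 has {1,2,3,5,6,7,8,9}; box has {1,2,5,6,7,8}; anti-diagonal has {1,2,3,5,6,8,9} → only 4 remains.
(6,5) = 3: row 6 has {4,5,6,7,8}; col 5 has {1,2,6,7,8,9}; box has {1,2,4,5,6,7,8} → only 3 remains.
(6,6) = 9: row 6 has {3,4,5,6,7,8}; col 6 has {2,3,4,5,6,8}; box has {1,2,3,4,5,6,7,8}; main diagonal has {5,6,7,8} → only 9 remains.
(6,9) = 2: row 6 has {3,4,5,6,7,8,9}; col 9 has {1,3,4,6,7,8}; box has {3,4,5,6,7,8,9} → only 2 remains.
(7,6) = 1: row 7 has {2,3,5,6,7,8,9}; col 6 has {2,3,4,5,6,8,9}; box has {2,3,6,8,9} → only 1 remains.
(7,7) = 4: row 7 has {1,2,3,5,6,7,8,9}; col 7 has {5,6,7,8,9}; box has {3,6,7,8,9}; main diagonal has {5,6,7,8,9} → only 4 remains.
(8,2) = 7: row 8 has {2,3,6,8,9}; col 2 has {2,3,4,5,8}; box has {2,3,5,6,8,9}; anti-diagonal has {1,2,3,4,5,6,8,9} → only 7 remains.
(8,8) = 1: row 8 has {2,3,6,7,8,9}; col 8 has {2,3,5,6,7,8,9}; box has {3,4,6,7,8,9}; main diagonal has {4,5,6,7,8,9} → only 1 remains.
(8,9) = 5: row 8 has {1,2,3,6,7,8,9}; col 9 has {1,2,3,4,6,7,8}; box has {1,3,4,6,7,8,9} → only 5 remains.
(9,2) = 1: row 9 has {3,6,8,9}; col 2 has {2,3,4,5,7,8}; box has {2,3,5,6,7,8,9} → only 1 remains.
(9,3) = 4: row 9 has {1,3,6,8,9}; col 3 has {1,3,5,6,9}; box has {1,2,3,5,6,7,8,9} → only 4 remains.
(9,5) = 5: row 9 has {1,3,4,6,8,9}; col 5 has {1,2,3,6,7,8,9}; box has {1,2,3,6,8,9} → only 5 remains.
(9,6) = 7: row 9 has {1,3,4,5,6,8,9}; col 6 has {1,2,3,4,5,6,8,9}; box has {1,2,3,5,6,8,9} → only 7 remains.
(9,7) = 2: row 9 has {1,3,4,5,6,7,8,9}; col 7 has {4,5,6,7,8,9}; box has {1,3,4,5,6,7,8,9} → only 2 remains.
(1,1) = 3: row 1 has {1,2,5,6,8}; col 1 has {5,6,7,8,9}; box has {5}; main diagonal has {1,4,5,6,7,8,9} → only 3 remains.
(1,2) = 9: row 1 has {1,2,3,5,6,8}; col 2 has {1,2,3,4,5,7,8}; box has {3,5} → only 9 remains.
(1,3) = 7: row 1 has {1,2,3,5,6,8,9}; col 3 has {1,3,4,5,6,9}; box has {3,5,9} → only 7 remains.
(1,8) = 4: row 1 has {1,2,3,5,6,7,8,9}; col 8 has {1,2,3,5,6,7,8,9}; box has {1,2,5,6,7,8} → only 4 remains.
(2,1) = 1: row 2 has {2,4,5,6,7}; col 1 has {3,5,6,7,8,9}; box has {3,5,7,9} → only 1 remains.
(2,3) = 8: row 2 has {1,2,4,5,6,7}; col 3 has {1,3,4,5,6,7,9}; box has {1,3,5,7,9} → only 8 remains.
(2,7) = 3: row 2 has {1,2,4,5,6,7,8}; col 7 has {2,4,5,6,7,8,9}; box has {1,2,4,5,6,7,8} → only 3 remains.
(2,9) = 9: row 2 has {1,2,3,4,5,6,7,8}; col 9 has {1,2,3,4,5,6,7,8}; box has {1,2,3,4,5,6,7,8} → only 9 remains.
(3,2) = 6: row 3 has {1,3,5,7,8,9}; col 2 has {1,2,3,4,5,7,8,9}; box has {1,3,5,7,8,9} → only 6 remains.
(3,3) = 2: row 3 has {1,3,5,6,7,8,9}; col 3 has {1,3,4,5,6,7,8,9}; box has {1,3,5,6,7,8,9}; main diagonal has {1,3,4,5,6,7,8,9} → only 2 remains.
(4,1) = 2: row 4 has {1,3,4,5,6,7,8,9}; col 1 has {1,3,5,6,7,8,9}; box has {1,3,4,5,6,7,8,9} → only 2 remains.
(6,7) = 1: row 6 has {2,3,4,5,6,7,8,9}; col 7 has {2,3,4,5,6,7,8,9}; box has {2,3,4,5,6,7,8,9} → only 1 remains.
(8,5) = 4: row 8 has {1,2,3,5,6,7,8,9}; col 5 has {1,2,3,5,6,7,8,9}; box has {1,2,3,5,6,7,8,9} → only 4 remains.
(3,1) = 4: row 3 has {1,2,3,5,6,7,8,9}; col 1 has {1,2,3,5,6,7,8,9}; box has {1,2,3,5,6,7,8,9} → only 4 remains.

462193578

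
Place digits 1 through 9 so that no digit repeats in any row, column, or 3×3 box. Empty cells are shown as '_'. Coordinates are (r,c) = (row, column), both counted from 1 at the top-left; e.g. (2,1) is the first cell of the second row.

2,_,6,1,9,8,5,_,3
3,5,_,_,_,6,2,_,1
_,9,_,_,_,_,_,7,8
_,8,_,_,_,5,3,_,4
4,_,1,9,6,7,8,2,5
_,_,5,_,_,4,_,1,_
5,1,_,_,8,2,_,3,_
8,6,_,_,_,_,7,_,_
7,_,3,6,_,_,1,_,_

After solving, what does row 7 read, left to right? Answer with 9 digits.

519782436

(1,8) = 4 (sole candidate).
(2,8) = 9 (sole candidate).
(3,1) = 1 (sole candidate).
(3,3) = 4 (sole candidate).
(3,6) = 3 (sole candidate).
(3,7) = 6 (sole candidate).
(4,4) = 2 (sole candidate).
(4,5) = 1 (sole candidate).
(4,8) = 6 (sole candidate).
(5,2) = 3 (sole candidate).
(6,5) = 3 (sole candidate).
(6,7) = 9 (sole candidate).
(6,9) = 7 (sole candidate).
(7,3) = 9: row 7 has {1,2,3,5,8}; col 3 has {1,3,4,5,6}; box has {1,3,5,6,7,8} → only 9 remains.
(7,7) = 4: row 7 has {1,2,3,5,8,9}; col 7 has {1,2,3,5,6,7,8,9}; box has {1,3,7} → only 4 remains.
(7,9) = 6: row 7 has {1,2,3,4,5,8,9}; col 9 has {1,3,4,5,7,8}; box has {1,3,4,7} → only 6 remains.
(8,3) = 2 (sole candidate).
(8,8) = 5 (sole candidate).
(8,9) = 9 (sole candidate).
(9,2) = 4 (sole candidate).
(9,5) = 5 (sole candidate).
(9,6) = 9 (sole candidate).
(9,8) = 8 (sole candidate).
(9,9) = 2 (sole candidate).
(1,2) = 7 (sole candidate).
(2,3) = 8 (sole candidate).
(3,4) = 5 (sole candidate).
(3,5) = 2 (sole candidate).
(4,1) = 9 (sole candidate).
(4,3) = 7 (sole candidate).
(6,1) = 6 (sole candidate).
(6,2) = 2 (sole candidate).
(6,4) = 8 (sole candidate).
(7,4) = 7: row 7 has {1,2,3,4,5,6,8,9}; col 4 has {1,2,5,6,8,9}; box has {2,5,6,8,9} → only 7 remains.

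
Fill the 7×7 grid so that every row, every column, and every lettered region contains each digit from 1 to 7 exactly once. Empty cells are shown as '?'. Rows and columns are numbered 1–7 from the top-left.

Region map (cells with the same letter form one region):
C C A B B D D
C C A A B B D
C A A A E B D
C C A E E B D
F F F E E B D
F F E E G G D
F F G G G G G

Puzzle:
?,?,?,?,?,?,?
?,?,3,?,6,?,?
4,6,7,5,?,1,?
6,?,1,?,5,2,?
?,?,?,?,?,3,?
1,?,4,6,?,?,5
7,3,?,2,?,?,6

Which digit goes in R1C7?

1

R1C3 = 2: row 1 has {}; col 3 has {1,3,4,7}; region has {1,3,5,6,7} → only 2 remains.
R2C4 = 4: row 2 has {3,6}; col 4 has {2,5,6}; region has {1,2,3,5,6,7} → only 4 remains.
R4C2 = 7: row 4 has {1,2,5,6}; col 2 has {3,6}; region has {4,6} → only 7 remains.
R4C4 = 3: row 4 has {1,2,5,6,7}; col 4 has {2,4,5,6}; region has {4,5,6} → only 3 remains.
R4C7 = 4: row 4 has {1,2,3,5,6,7}; col 7 has {5,6}; region has {5} → only 4 remains.
R6C2 = 2: row 6 has {1,4,5,6}; col 2 has {3,6,7}; region has {1,3,7} → only 2 remains.
R6C6 = 7: row 6 has {1,2,4,5,6}; col 6 has {1,2,3}; region has {2,6} → only 7 remains.
R7C3 = 5: row 7 has {2,3,6,7}; col 3 has {1,2,3,4,7}; region has {2,6,7} → only 5 remains.
R7C6 = 4: row 7 has {2,3,5,6,7}; col 6 has {1,2,3,7}; region has {2,5,6,7} → only 4 remains.
R1C4 = 7: row 1 has {2}; col 4 has {2,3,4,5,6}; region has {1,2,3,6} → only 7 remains.
R1C5 = 4: row 1 has {2,7}; col 5 has {5,6}; region has {1,2,3,6,7} → only 4 remains.
R1C6 = 6: row 1 has {2,4,7}; col 6 has {1,2,3,4,7}; region has {4,5} → only 6 remains.
R2C6 = 5: row 2 has {3,4,6}; col 6 has {1,2,3,4,6,7}; region has {1,2,3,4,6,7} → only 5 remains.
R3C5 = 2: row 3 has {1,4,5,6,7}; col 5 has {4,5,6}; region has {3,4,5,6} → only 2 remains.
R3C7 = 3: row 3 has {1,2,4,5,6,7}; col 7 has {4,5,6}; region has {4,5,6} → only 3 remains.
R5C1 = 5: row 5 has {3}; col 1 has {1,4,6,7}; region has {1,2,3,7} → only 5 remains.
R5C2 = 4: row 5 has {3,5}; col 2 has {2,3,6,7}; region has {1,2,3,5,7} → only 4 remains.
R5C3 = 6: row 5 has {3,4,5}; col 3 has {1,2,3,4,5,7}; region has {1,2,3,4,5,7} → only 6 remains.
R5C4 = 1: row 5 has {3,4,5,6}; col 4 has {2,3,4,5,6,7}; region has {2,3,4,5,6} → only 1 remains.
R5C5 = 7: row 5 has {1,3,4,5,6}; col 5 has {2,4,5,6}; region has {1,2,3,4,5,6} → only 7 remains.
R5C7 = 2: row 5 has {1,3,4,5,6,7}; col 7 has {3,4,5,6}; region has {3,4,5,6} → only 2 remains.
R6C5 = 3: row 6 has {1,2,4,5,6,7}; col 5 has {2,4,5,6,7}; region has {2,4,5,6,7} → only 3 remains.
R7C5 = 1: row 7 has {2,3,4,5,6,7}; col 5 has {2,3,4,5,6,7}; region has {2,3,4,5,6,7} → only 1 remains.
R1C1 = 3: row 1 has {2,4,6,7}; col 1 has {1,4,5,6,7}; region has {4,6,7} → only 3 remains.
R1C7 = 1: row 1 has {2,3,4,6,7}; col 7 has {2,3,4,5,6}; region has {2,3,4,5,6} → only 1 remains.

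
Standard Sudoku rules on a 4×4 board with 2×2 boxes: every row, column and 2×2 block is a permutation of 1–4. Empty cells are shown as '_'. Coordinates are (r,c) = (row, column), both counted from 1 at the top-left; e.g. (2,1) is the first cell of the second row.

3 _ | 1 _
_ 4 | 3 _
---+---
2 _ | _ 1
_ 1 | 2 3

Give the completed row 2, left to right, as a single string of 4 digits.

1432

(1,2) = 2: row 1 has {1,3}; col 2 has {1,4}; box has {3,4} → only 2 remains.
(1,4) = 4: row 1 has {1,2,3}; col 4 has {1,3}; box has {1,3} → only 4 remains.
(2,1) = 1: row 2 has {3,4}; col 1 has {2,3}; box has {2,3,4} → only 1 remains.
(2,4) = 2: row 2 has {1,3,4}; col 4 has {1,3,4}; box has {1,3,4} → only 2 remains.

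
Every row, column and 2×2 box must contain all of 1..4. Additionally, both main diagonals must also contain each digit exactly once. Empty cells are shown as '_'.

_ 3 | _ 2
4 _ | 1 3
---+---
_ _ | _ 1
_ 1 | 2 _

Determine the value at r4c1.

r1c1 = 1 (sole candidate).
r1c3 = 4 (sole candidate).
r2c2 = 2 (sole candidate).
r3c2 = 4 (sole candidate).
r3c3 = 3 (sole candidate).
r4c1 = 3: row 4 has {1,2}; col 1 has {1,4}; box has {1,4}; anti-diagonal has {1,2,4} → only 3 remains.

3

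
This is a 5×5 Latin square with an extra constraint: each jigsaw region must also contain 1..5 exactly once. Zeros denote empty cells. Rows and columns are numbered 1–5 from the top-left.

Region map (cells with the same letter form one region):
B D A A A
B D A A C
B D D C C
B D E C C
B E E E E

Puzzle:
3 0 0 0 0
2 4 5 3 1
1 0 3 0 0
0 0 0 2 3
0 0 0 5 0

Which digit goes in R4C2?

R3C4 = 4 (sole candidate).
R3C5 = 5 (sole candidate).
R5C1 = 4 (sole candidate).
R5C5 = 2 (sole candidate).
R1C4 = 1 (sole candidate).
R1C5 = 4 (sole candidate).
R3C2 = 2 (sole candidate).
R4C1 = 5 (sole candidate).
R4C2 = 1: row 4 has {2,3,5}; col 2 has {2,4}; region has {2,3,4} → only 1 remains.

1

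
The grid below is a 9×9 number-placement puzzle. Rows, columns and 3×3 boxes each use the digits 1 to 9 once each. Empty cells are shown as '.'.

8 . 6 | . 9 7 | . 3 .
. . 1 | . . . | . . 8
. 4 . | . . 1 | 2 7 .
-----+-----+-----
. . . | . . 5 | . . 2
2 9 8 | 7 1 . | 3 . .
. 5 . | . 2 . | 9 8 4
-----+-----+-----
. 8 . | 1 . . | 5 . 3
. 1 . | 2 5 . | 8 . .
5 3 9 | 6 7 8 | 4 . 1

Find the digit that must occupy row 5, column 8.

5

row 1, column 2 = 2 (sole candidate).
row 1, column 7 = 1 (sole candidate).
row 1, column 9 = 5 (sole candidate).
row 2, column 2 = 7 (sole candidate).
row 2, column 7 = 6 (sole candidate).
row 3, column 9 = 9 (sole candidate).
row 4, column 2 = 6 (sole candidate).
row 4, column 7 = 7 (sole candidate).
row 4, column 8 = 1 (sole candidate).
row 5, column 9 = 6 (sole candidate).
row 6, column 4 = 3 (sole candidate).
row 6, column 6 = 6 (sole candidate).
row 7, column 5 = 4 (sole candidate).
row 7, column 6 = 9 (sole candidate).
row 8, column 6 = 3 (sole candidate).
row 8, column 9 = 7 (sole candidate).
row 9, column 8 = 2 (sole candidate).
row 1, column 4 = 4 (sole candidate).
row 2, column 4 = 5 (sole candidate).
row 2, column 5 = 3 (sole candidate).
row 2, column 6 = 2 (sole candidate).
row 2, column 8 = 4 (sole candidate).
row 3, column 1 = 3 (sole candidate).
row 3, column 3 = 5 (sole candidate).
row 3, column 4 = 8 (sole candidate).
row 3, column 5 = 6 (sole candidate).
row 4, column 1 = 4 (sole candidate).
row 4, column 3 = 3 (sole candidate).
row 4, column 4 = 9 (sole candidate).
row 4, column 5 = 8 (sole candidate).
row 5, column 6 = 4 (sole candidate).
row 5, column 8 = 5: row 5 has {1,2,3,4,6,7,8,9}; col 8 has {1,2,3,4,7,8}; box has {1,2,3,4,6,7,8,9} → only 5 remains.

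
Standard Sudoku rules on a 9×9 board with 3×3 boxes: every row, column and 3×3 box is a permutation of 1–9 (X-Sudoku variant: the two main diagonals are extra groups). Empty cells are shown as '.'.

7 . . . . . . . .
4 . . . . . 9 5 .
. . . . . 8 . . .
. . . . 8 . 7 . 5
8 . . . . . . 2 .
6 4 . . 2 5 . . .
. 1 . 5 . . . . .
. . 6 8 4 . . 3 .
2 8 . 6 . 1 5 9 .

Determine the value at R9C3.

7

R9C9 = 4: row 9 has {1,2,5,6,8,9}; col 9 has {5}; box has {3,5,9}; main diagonal has {3,5,7} → only 4 remains.
R7C3 = 4: in row 7, 4 can only go here (every other open cell in that row sees a 4).
R4C8 = 4: in row 4, 4 can only go here (every other open cell in that row sees a 4).
R3C4 = 4: in row 3, 4 can only go here (every other open cell in that row sees a 4).
R1C7 = 4: in row 1, 4 can only go here (every other open cell in that row sees a 4).
R4C6 = 6: in row 4, 6 can only go here (every other open cell in that row sees a 6).
R5C6 = 4: in row 5, 4 can only go here (every other open cell in that row sees a 4).
R8C1 = 5: in row 8, 5 can only go here (every other open cell in that row sees a 5).
R7C7 = 8: in main diagonal, 8 can only go here (every other open cell in that diagonal sees an 8).
R8C7 = 2: in column 7, 2 can only go here (every other open cell in that column sees a 2).
R5C7 = 6: in column 7, 6 can only go here (every other open cell in that column sees a 6).
R7C6 = 2: in row 7, 2 can only go here (every other open cell in that row sees a 2).
R8C9 = 1: in row 8, 1 can only go here (every other open cell in that row sees a 1).
R2C2 = 6: in main diagonal, 6 can only go here (every other open cell in that diagonal sees a 6).
R3C3 = 2: in main diagonal, 2 can only go here (every other open cell in that diagonal sees a 2).
R1C4 = 2: in row 1, 2 can only go here (every other open cell in that row sees a 2).
R2C9 = 2: in row 2, 2 can only go here (every other open cell in that row sees a 2).
R2C3 = 8: in row 2, 8 can only go here (every other open cell in that row sees an 8).
R4C2 = 2: in row 4, 2 can only go here (every other open cell in that row sees a 2).
R1C9 = 8: in anti-diagonal, 8 can only go here (every other open cell in that diagonal sees an 8).
R6C8 = 8: in row 6, 8 can only go here (every other open cell in that row sees an 8).
R6C7 = 1: in box 6, 1 can only go here (every other open cell in that box sees a 1).
R3C7 = 3: row 3 has {2,4,8}; col 7 has {1,2,4,5,6,7,8,9}; box has {2,4,5,8,9}; anti-diagonal has {2,4,5,6,8} → only 3 remains.
R5C4 = 3: in box 5, 3 can only go here (every other open cell in that box sees a 3).
R5C9 = 9: row 5 has {2,3,4,6,8}; col 9 has {1,2,4,5,8}; box has {1,2,4,5,6,7,8} → only 9 remains.
R6C9 = 3: row 6 has {1,2,4,5,6,8}; col 9 has {1,2,4,5,8,9}; box has {1,2,4,5,6,7,8,9} → only 3 remains.
R5C5 = 1: row 5 has {2,3,4,6,8,9}; col 5 has {2,4,8}; box has {2,3,4,5,6,8}; main diagonal has {2,3,4,5,6,7,8}; anti-diagonal has {2,3,4,5,6,8} → only 1 remains.
R4C4 = 9: row 4 has {2,4,5,6,7,8}; col 4 has {2,3,4,5,6,8}; box has {1,2,3,4,5,6,8}; main diagonal has {1,2,3,4,5,6,7,8} → only 9 remains.
R6C4 = 7: row 6 has {1,2,3,4,5,6,8}; col 4 has {2,3,4,5,6,8,9}; box has {1,2,3,4,5,6,8,9}; anti-diagonal has {1,2,3,4,5,6,8} → only 7 remains.
R8C2 = 9: row 8 has {1,2,3,4,5,6,8}; col 2 has {1,2,4,6,8}; box has {1,2,4,5,6,8}; anti-diagonal has {1,2,3,4,5,6,7,8} → only 9 remains.
R8C6 = 7: row 8 has {1,2,3,4,5,6,8,9}; col 6 has {1,2,4,5,6,8}; box has {1,2,4,5,6,8} → only 7 remains.
R9C5 = 3: row 9 has {1,2,4,5,6,8,9}; col 5 has {1,2,4,8}; box has {1,2,4,5,6,7,8} → only 3 remains.
R2C4 = 1: row 2 has {2,4,5,6,8,9}; col 4 has {2,3,4,5,6,7,8,9}; box has {2,4,8} → only 1 remains.
R2C5 = 7: row 2 has {1,2,4,5,6,8,9}; col 5 has {1,2,3,4,8}; box has {1,2,4,8} → only 7 remains.
R2C6 = 3: row 2 has {1,2,4,5,6,7,8,9}; col 6 has {1,2,4,5,6,7,8}; box has {1,2,4,7,8} → only 3 remains.
R3C2 = 5: row 3 has {2,3,4,8}; col 2 has {1,2,4,6,8,9}; box has {2,4,6,7,8} → only 5 remains.
R5C2 = 7: row 5 has {1,2,3,4,6,8,9}; col 2 has {1,2,4,5,6,8,9}; box has {2,4,6,8} → only 7 remains.
R5C3 = 5: row 5 has {1,2,3,4,6,7,8,9}; col 3 has {2,4,6,8}; box has {2,4,6,7,8} → only 5 remains.
R6C3 = 9: row 6 has {1,2,3,4,5,6,7,8}; col 3 has {2,4,5,6,8}; box has {2,4,5,6,7,8} → only 9 remains.
R7C1 = 3: row 7 has {1,2,4,5,8}; col 1 has {2,4,5,6,7,8}; box has {1,2,4,5,6,8,9} → only 3 remains.
R7C5 = 9: row 7 has {1,2,3,4,5,8}; col 5 has {1,2,3,4,7,8}; box has {1,2,3,4,5,6,7,8} → only 9 remains.
R9C3 = 7: row 9 has {1,2,3,4,5,6,8,9}; col 3 has {2,4,5,6,8,9}; box has {1,2,3,4,5,6,8,9} → only 7 remains.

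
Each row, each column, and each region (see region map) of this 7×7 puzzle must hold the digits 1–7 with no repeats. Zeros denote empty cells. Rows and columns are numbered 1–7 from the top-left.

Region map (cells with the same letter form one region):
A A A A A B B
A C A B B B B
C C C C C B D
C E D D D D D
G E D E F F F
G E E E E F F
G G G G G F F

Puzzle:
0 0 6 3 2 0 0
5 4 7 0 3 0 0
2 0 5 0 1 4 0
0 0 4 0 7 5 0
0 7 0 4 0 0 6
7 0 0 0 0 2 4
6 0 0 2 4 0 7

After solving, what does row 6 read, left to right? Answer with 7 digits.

r1c2 = 1 (sole candidate).
r1c6 = 7 (sole candidate).
r1c7 = 5 (sole candidate).
r3c7 = 3 (sole candidate).
r4c1 = 3 (sole candidate).
r5c1 = 1 (sole candidate).
r5c3 = 2 (sole candidate).
r5c5 = 5 (sole candidate).
r5c6 = 3 (sole candidate).
r6c5 = 6: row 6 has {2,4,7}; col 5 has {1,2,3,4,5,7}; region has {4,7} → only 6 remains.
r7c3 = 3 (sole candidate).
r7c6 = 1 (sole candidate).
r1c1 = 4 (sole candidate).
r2c6 = 6 (sole candidate).
r3c2 = 6 (sole candidate).
r3c4 = 7 (sole candidate).
r4c2 = 2 (sole candidate).
r4c7 = 1 (sole candidate).
r6c3 = 1: row 6 has {2,4,6,7}; col 3 has {2,3,4,5,6,7}; region has {2,4,6,7} → only 1 remains.
r6c4 = 5: row 6 has {1,2,4,6,7}; col 4 has {2,3,4,7}; region has {1,2,4,6,7} → only 5 remains.
r7c2 = 5 (sole candidate).
r2c4 = 1 (sole candidate).
r2c7 = 2 (sole candidate).
r4c4 = 6 (sole candidate).
r6c2 = 3: row 6 has {1,2,4,5,6,7}; col 2 has {1,2,4,5,6,7}; region has {1,2,4,5,6,7} → only 3 remains.

7315624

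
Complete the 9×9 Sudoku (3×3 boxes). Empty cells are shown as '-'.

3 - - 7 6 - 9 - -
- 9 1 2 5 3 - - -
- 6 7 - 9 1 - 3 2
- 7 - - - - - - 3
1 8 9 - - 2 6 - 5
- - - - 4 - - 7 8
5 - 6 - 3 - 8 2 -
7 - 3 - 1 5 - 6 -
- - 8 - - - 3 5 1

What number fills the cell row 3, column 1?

row 1, column 9 = 4: row 1 has {3,6,7,9}; col 9 has {1,2,3,5,8}; box has {2,3,9} → only 4 remains.
row 2, column 7 = 7: row 2 has {1,2,3,5,9}; col 7 has {3,6,8,9}; box has {2,3,4,9} → only 7 remains.
row 2, column 8 = 8: row 2 has {1,2,3,5,7,9}; col 8 has {2,3,5,6,7}; box has {2,3,4,7,9} → only 8 remains.
row 2, column 9 = 6: row 2 has {1,2,3,5,7,8,9}; col 9 has {1,2,3,4,5,8}; box has {2,3,4,7,8,9} → only 6 remains.
row 3, column 7 = 5: row 3 has {1,2,3,6,7,9}; col 7 has {3,6,7,8,9}; box has {2,3,4,6,7,8,9} → only 5 remains.
row 4, column 5 = 8: row 4 has {3,7}; col 5 has {1,3,4,5,6,9}; box has {2,4} → only 8 remains.
row 5, column 4 = 3: row 5 has {1,2,5,6,8,9}; col 4 has {2,7}; box has {2,4,8} → only 3 remains.
row 5, column 5 = 7: row 5 has {1,2,3,5,6,8,9}; col 5 has {1,3,4,5,6,8,9}; box has {2,3,4,8} → only 7 remains.
row 5, column 8 = 4: row 5 has {1,2,3,5,6,7,8,9}; col 8 has {2,3,5,6,7,8}; box has {3,5,6,7,8} → only 4 remains.
row 8, column 7 = 4: row 8 has {1,3,5,6,7}; col 7 has {3,5,6,7,8,9}; box has {1,2,3,5,6,8} → only 4 remains.
row 8, column 9 = 9: row 8 has {1,3,4,5,6,7}; col 9 has {1,2,3,4,5,6,8}; box has {1,2,3,4,5,6,8} → only 9 remains.
row 9, column 5 = 2: row 9 has {1,3,5,8}; col 5 has {1,3,4,5,6,7,8,9}; box has {1,3,5} → only 2 remains.
row 1, column 6 = 8: row 1 has {3,4,6,7,9}; col 6 has {1,2,3,5}; box has {1,2,3,5,6,7,9} → only 8 remains.
row 1, column 8 = 1: row 1 has {3,4,6,7,8,9}; col 8 has {2,3,4,5,6,7,8}; box has {2,3,4,5,6,7,8,9} → only 1 remains.
row 2, column 1 = 4: row 2 has {1,2,3,5,6,7,8,9}; col 1 has {1,3,5,7}; box has {1,3,6,7,9} → only 4 remains.
row 3, column 1 = 8: row 3 has {1,2,3,5,6,7,9}; col 1 has {1,3,4,5,7}; box has {1,3,4,6,7,9} → only 8 remains.

8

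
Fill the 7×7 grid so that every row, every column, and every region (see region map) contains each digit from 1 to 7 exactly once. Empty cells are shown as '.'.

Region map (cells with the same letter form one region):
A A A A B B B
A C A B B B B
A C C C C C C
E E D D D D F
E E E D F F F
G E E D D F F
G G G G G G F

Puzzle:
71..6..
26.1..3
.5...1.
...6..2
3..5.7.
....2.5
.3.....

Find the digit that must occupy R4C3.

R1C7 = 4 (sole candidate).
R2C6 = 5 (sole candidate).
R3C7 = 7 (sole candidate).
R1C4 = 3 (sole candidate).
R1C6 = 2 (sole candidate).
R2C3 = 4 (sole candidate).
R2C5 = 7 (sole candidate).
R3C1 = 6 (sole candidate).
R1C3 = 5 (sole candidate).
R4C1 = 5 (hidden single in row 4).
R6C6 = 3 (hidden single in row 6).
R4C6 = 4 (sole candidate).
R6C4 = 7 (sole candidate).
R7C6 = 6 (sole candidate).
R7C7 = 1 (sole candidate).
R4C2 = 7 (sole candidate).
R5C5 = 4 (sole candidate).
R5C7 = 6 (sole candidate).
R6C2 = 4 (sole candidate).
R7C1 = 4 (sole candidate).
R7C4 = 2 (sole candidate).
R7C5 = 5 (sole candidate).
R3C4 = 4 (sole candidate).
R3C5 = 3 (sole candidate).
R4C5 = 1 (sole candidate).
R5C2 = 2 (sole candidate).
R5C3 = 1 (sole candidate).
R6C1 = 1 (sole candidate).
R6C3 = 6 (sole candidate).
R7C3 = 7 (sole candidate).
R3C3 = 2 (sole candidate).
R4C3 = 3: row 4 has {1,2,4,5,6,7}; col 3 has {1,2,4,5,6,7}; region has {1,2,4,5,6,7} → only 3 remains.

3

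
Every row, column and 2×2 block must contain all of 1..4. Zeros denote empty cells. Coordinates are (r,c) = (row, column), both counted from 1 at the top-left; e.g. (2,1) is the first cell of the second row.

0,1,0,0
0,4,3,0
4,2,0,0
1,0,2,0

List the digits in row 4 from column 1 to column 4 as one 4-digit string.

1324

(1,3) = 4: row 1 has {1}; col 3 has {2,3}; box has {3} → only 4 remains.
(1,4) = 2: row 1 has {1,4}; col 4 has {}; box has {3,4} → only 2 remains.
(2,1) = 2: row 2 has {3,4}; col 1 has {1,4}; box has {1,4} → only 2 remains.
(2,4) = 1: row 2 has {2,3,4}; col 4 has {2}; box has {2,3,4} → only 1 remains.
(3,3) = 1: row 3 has {2,4}; col 3 has {2,3,4}; box has {2} → only 1 remains.
(3,4) = 3: row 3 has {1,2,4}; col 4 has {1,2}; box has {1,2} → only 3 remains.
(4,2) = 3: row 4 has {1,2}; col 2 has {1,2,4}; box has {1,2,4} → only 3 remains.
(4,4) = 4: row 4 has {1,2,3}; col 4 has {1,2,3}; box has {1,2,3} → only 4 remains.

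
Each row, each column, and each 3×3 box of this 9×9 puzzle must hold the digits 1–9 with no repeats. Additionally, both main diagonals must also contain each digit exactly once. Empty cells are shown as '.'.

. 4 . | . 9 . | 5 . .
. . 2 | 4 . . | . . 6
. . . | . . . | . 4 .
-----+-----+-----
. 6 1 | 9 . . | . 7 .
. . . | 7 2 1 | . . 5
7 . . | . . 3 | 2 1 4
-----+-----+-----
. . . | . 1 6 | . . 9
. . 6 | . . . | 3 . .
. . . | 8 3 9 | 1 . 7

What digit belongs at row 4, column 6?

4

row 4, column 7 = 8: row 4 has {1,6,7,9}; col 7 has {1,2,3,5}; box has {1,2,4,5,7} → only 8 remains.
row 4, column 9 = 3: row 4 has {1,6,7,8,9}; col 9 has {4,5,6,7,9}; box has {1,2,4,5,7,8} → only 3 remains.
row 7, column 7 = 4: row 7 has {1,6,9}; col 7 has {1,2,3,5,8}; box has {1,3,7,9}; main diagonal has {2,3,7,9} → only 4 remains.
row 4, column 1 = 2: in row 4, 2 can only go here (every other open cell in that row sees a 2).
row 9, column 8 = 6: in row 9, 6 can only go here (every other open cell in that row sees a 6).
row 5, column 8 = 9: row 5 has {1,2,5,7}; col 8 has {1,4,6,7}; box has {1,2,3,4,5,7,8} → only 9 remains.
row 5, column 7 = 6: row 5 has {1,2,5,7,9}; col 7 has {1,2,3,4,5,8}; box has {1,2,3,4,5,7,8,9} → only 6 remains.
row 9, column 2 = 2: in row 9, 2 can only go here (every other open cell in that row sees a 2).
row 6, column 3 = 9: in column 3, 9 can only go here (every other open cell in that column sees a 9).
row 6, column 2 = 5: in box 4, 5 can only go here (every other open cell in that box sees a 5).
row 6, column 4 = 6: row 6 has {1,2,3,4,5,7,9}; col 4 has {4,7,8,9}; box has {1,2,3,7,9}; anti-diagonal has {2} → only 6 remains.
row 6, column 5 = 8: row 6 has {1,2,3,4,5,6,7,9}; col 5 has {1,2,3,9}; box has {1,2,3,6,7,9} → only 8 remains.
row 1, column 1 = 6: in row 1, 6 can only go here (every other open cell in that row sees a 6).
row 3, column 5 = 6: in row 3, 6 can only go here (every other open cell in that row sees a 6).
row 2, column 2 = 1: in main diagonal, 1 can only go here (every other open cell in that diagonal sees a 1).
row 8, column 1 = 1: in row 8, 1 can only go here (every other open cell in that row sees a 1).
row 8, column 2 = 9: in row 8, 9 can only go here (every other open cell in that row sees a 9).
row 3, column 7 = 7: row 3 has {4,6}; col 7 has {1,2,3,4,5,6,8}; box has {4,5,6}; anti-diagonal has {2,6,9} → only 7 remains.
row 2, column 7 = 9: row 2 has {1,2,4,6}; col 7 has {1,2,3,4,5,6,7,8}; box has {4,5,6,7} → only 9 remains.
row 3, column 1 = 9: in row 3, 9 can only go here (every other open cell in that row sees a 9).
row 7, column 2 = 7: in row 7, 7 can only go here (every other open cell in that row sees a 7).
row 1, column 3 = 7: in column 3, 7 can only go here (every other open cell in that column sees a 7).
row 1, column 9 = 1: in anti-diagonal, 1 can only go here (every other open cell in that diagonal sees a 1).
row 3, column 4 = 1: in row 3, 1 can only go here (every other open cell in that row sees a 1).
row 3, column 2 = 3: in row 3, 3 can only go here (every other open cell in that row sees a 3).
row 5, column 2 = 8: row 5 has {1,2,5,6,7,9}; col 2 has {1,2,3,4,5,6,7,9}; box has {1,2,5,6,7,9} → only 8 remains.
row 2, column 8 = 3: in row 2, 3 can only go here (every other open cell in that row sees a 3).
row 1, column 4 = 3: in row 1, 3 can only go here (every other open cell in that row sees a 3).
row 7, column 1 = 3: in row 7, 3 can only go here (every other open cell in that row sees a 3).
row 5, column 1 = 4: row 5 has {1,2,5,6,7,8,9}; col 1 has {1,2,3,6,7,9}; box has {1,2,5,6,7,8,9} → only 4 remains.
row 5, column 3 = 3: row 5 has {1,2,4,5,6,7,8,9}; col 3 has {1,2,6,7,9}; box has {1,2,4,5,6,7,8,9} → only 3 remains.
row 9, column 1 = 5: row 9 has {1,2,3,6,7,8,9}; col 1 has {1,2,3,4,6,7,9}; box has {1,2,3,6,7,9}; anti-diagonal has {1,2,3,6,7,9} → only 5 remains.
row 9, column 3 = 4: row 9 has {1,2,3,5,6,7,8,9}; col 3 has {1,2,3,6,7,9}; box has {1,2,3,5,6,7,9} → only 4 remains.
row 2, column 1 = 8: row 2 has {1,2,3,4,6,9}; col 1 has {1,2,3,4,5,6,7,9}; box has {1,2,3,4,6,7,9} → only 8 remains.
row 3, column 3 = 5: row 3 has {1,3,4,6,7,9}; col 3 has {1,2,3,4,6,7,9}; box has {1,2,3,4,6,7,8,9}; main diagonal has {1,2,3,4,6,7,9} → only 5 remains.
row 4, column 6 = 4: row 4 has {1,2,3,6,7,8,9}; col 6 has {1,3,6,9}; box has {1,2,3,6,7,8,9}; anti-diagonal has {1,2,3,5,6,7,9} → only 4 remains.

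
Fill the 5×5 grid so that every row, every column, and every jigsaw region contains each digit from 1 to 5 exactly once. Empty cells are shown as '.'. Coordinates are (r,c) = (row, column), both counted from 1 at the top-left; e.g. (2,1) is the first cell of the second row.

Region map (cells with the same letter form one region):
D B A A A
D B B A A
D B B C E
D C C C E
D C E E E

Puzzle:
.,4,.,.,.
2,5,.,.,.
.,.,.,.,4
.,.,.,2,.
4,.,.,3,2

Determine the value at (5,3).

(5,2) = 1: row 5 has {2,3,4}; col 2 has {4,5}; region has {2} → only 1 remains.
(5,3) = 5: row 5 has {1,2,3,4}; col 3 has {}; region has {2,3,4} → only 5 remains.

5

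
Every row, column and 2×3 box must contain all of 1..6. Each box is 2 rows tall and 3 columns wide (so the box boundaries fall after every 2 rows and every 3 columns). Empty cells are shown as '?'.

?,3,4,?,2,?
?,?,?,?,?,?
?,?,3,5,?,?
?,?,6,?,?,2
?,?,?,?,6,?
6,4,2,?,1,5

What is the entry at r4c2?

5

r3c5 = 4 (sole candidate).
r4c5 = 3 (sole candidate).
r6c4 = 3 (sole candidate).
r2c5 = 5 (sole candidate).
r4c4 = 1 (sole candidate).
r5c6 = 4 (sole candidate).
r1c4 = 6 (sole candidate).
r1c6 = 1 (sole candidate).
r2c3 = 1 (sole candidate).
r2c4 = 4 (sole candidate).
r2c6 = 3 (sole candidate).
r3c6 = 6 (sole candidate).
r4c2 = 5: row 4 has {1,2,3,6}; col 2 has {3,4}; box has {3,6} → only 5 remains.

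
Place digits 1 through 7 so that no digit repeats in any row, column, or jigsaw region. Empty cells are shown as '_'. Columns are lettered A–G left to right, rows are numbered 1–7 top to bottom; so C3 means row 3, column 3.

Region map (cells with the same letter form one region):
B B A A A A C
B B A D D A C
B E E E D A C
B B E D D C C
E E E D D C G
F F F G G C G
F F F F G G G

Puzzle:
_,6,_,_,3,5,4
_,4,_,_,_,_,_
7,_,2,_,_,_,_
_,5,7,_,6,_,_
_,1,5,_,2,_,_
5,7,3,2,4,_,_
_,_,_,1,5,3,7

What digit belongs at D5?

C1 = 1 (sole candidate).
D1 = 7 (sole candidate).
C2 = 6 (sole candidate).
F2 = 2 (sole candidate).
B3 = 3 (sole candidate).
E3 = 1 (sole candidate).
F3 = 4 (sole candidate).
F4 = 1 (sole candidate).
G5 = 6 (sole candidate).
F6 = 6 (sole candidate).
G6 = 1 (sole candidate).
B7 = 2 (sole candidate).
C7 = 4 (sole candidate).
A1 = 2 (sole candidate).
E2 = 7 (sole candidate).
D3 = 6 (sole candidate).
G3 = 5 (sole candidate).
A4 = 3 (sole candidate).
D4 = 4 (sole candidate).
G4 = 2 (sole candidate).
A5 = 4 (sole candidate).
D5 = 3: row 5 has {1,2,4,5,6}; col 4 has {1,2,4,6,7}; region has {1,2,4,6,7} → only 3 remains.

3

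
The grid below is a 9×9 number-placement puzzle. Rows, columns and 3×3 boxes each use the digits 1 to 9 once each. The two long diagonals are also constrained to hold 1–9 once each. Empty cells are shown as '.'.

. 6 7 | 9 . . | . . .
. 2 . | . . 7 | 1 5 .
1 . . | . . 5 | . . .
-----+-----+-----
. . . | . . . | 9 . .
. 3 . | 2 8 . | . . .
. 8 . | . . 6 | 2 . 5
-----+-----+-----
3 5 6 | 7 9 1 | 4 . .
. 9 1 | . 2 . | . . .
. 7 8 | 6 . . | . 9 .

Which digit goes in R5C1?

7

R1C1 = 5: row 1 has {6,7,9}; col 1 has {1,3}; box has {1,2,6,7}; main diagonal has {2,4,6,8} → only 5 remains.
R3C2 = 4: row 3 has {1,5}; col 2 has {2,3,5,6,7,8,9}; box has {1,2,5,6,7} → only 4 remains.
R4C2 = 1: row 4 has {9}; col 2 has {2,3,4,5,6,7,8,9}; box has {3,8} → only 1 remains.
R4C4 = 3: row 4 has {1,9}; col 4 has {2,6,7,9}; box has {2,6,8}; main diagonal has {2,4,5,6,8} → only 3 remains.
R4C6 = 4: row 4 has {1,3,9}; col 6 has {1,5,6,7}; box has {2,3,6,8}; anti-diagonal has {5,6,8,9} → only 4 remains.
R5C6 = 9: row 5 has {2,3,8}; col 6 has {1,4,5,6,7}; box has {2,3,4,6,8} → only 9 remains.
R6C4 = 1: row 6 has {2,5,6,8}; col 4 has {2,3,6,7,9}; box has {2,3,4,6,8,9}; anti-diagonal has {4,5,6,8,9} → only 1 remains.
R6C5 = 7: row 6 has {1,2,5,6,8}; col 5 has {2,8,9}; box has {1,2,3,4,6,8,9} → only 7 remains.
R8C1 = 4: row 8 has {1,2,9}; col 1 has {1,3,5}; box has {1,3,5,6,7,8,9} → only 4 remains.
R8C8 = 7: row 8 has {1,2,4,9}; col 8 has {5,9}; box has {4,9}; main diagonal has {2,3,4,5,6,8} → only 7 remains.
R9C1 = 2: row 9 has {6,7,8,9}; col 1 has {1,3,4,5}; box has {1,3,4,5,6,7,8,9}; anti-diagonal has {1,4,5,6,8,9} → only 2 remains.
R9C6 = 3: row 9 has {2,6,7,8,9}; col 6 has {1,4,5,6,7,9}; box has {1,2,6,7,9} → only 3 remains.
R9C7 = 5: row 9 has {2,3,6,7,8,9}; col 7 has {1,2,4,9}; box has {4,7,9} → only 5 remains.
R9C9 = 1: row 9 has {2,3,5,6,7,8,9}; col 9 has {5}; box has {4,5,7,9}; main diagonal has {2,3,4,5,6,7,8} → only 1 remains.
R1C9 = 3: row 1 has {5,6,7,9}; col 9 has {1,5}; box has {1,5}; anti-diagonal has {1,2,4,5,6,8,9} → only 3 remains.
R3C3 = 9: row 3 has {1,4,5}; col 3 has {1,6,7,8}; box has {1,2,4,5,6,7}; main diagonal has {1,2,3,4,5,6,7,8} → only 9 remains.
R3C4 = 8: row 3 has {1,4,5,9}; col 4 has {1,2,3,6,7,9}; box has {5,7,9} → only 8 remains.
R3C7 = 7: row 3 has {1,4,5,8,9}; col 7 has {1,2,4,5,9}; box has {1,3,5}; anti-diagonal has {1,2,3,4,5,6,8,9} → only 7 remains.
R4C5 = 5: row 4 has {1,3,4,9}; col 5 has {2,7,8,9}; box has {1,2,3,4,6,7,8,9} → only 5 remains.
R5C7 = 6: row 5 has {2,3,8,9}; col 7 has {1,2,4,5,7,9}; box has {2,5,9} → only 6 remains.
R6C1 = 9: row 6 has {1,2,5,6,7,8}; col 1 has {1,2,3,4,5}; box has {1,3,8} → only 9 remains.
R6C3 = 4: row 6 has {1,2,5,6,7,8,9}; col 3 has {1,6,7,8,9}; box has {1,3,8,9} → only 4 remains.
R6C8 = 3: row 6 has {1,2,4,5,6,7,8,9}; col 8 has {5,7,9}; box has {2,5,6,9} → only 3 remains.
R8C4 = 5: row 8 has {1,2,4,7,9}; col 4 has {1,2,3,6,7,8,9}; box has {1,2,3,6,7,9} → only 5 remains.
R8C6 = 8: row 8 has {1,2,4,5,7,9}; col 6 has {1,3,4,5,6,7,9}; box has {1,2,3,5,6,7,9} → only 8 remains.
R8C7 = 3: row 8 has {1,2,4,5,7,8,9}; col 7 has {1,2,4,5,6,7,9}; box has {1,4,5,7,9} → only 3 remains.
R8C9 = 6: row 8 has {1,2,3,4,5,7,8,9}; col 9 has {1,3,5}; box has {1,3,4,5,7,9} → only 6 remains.
R9C5 = 4: row 9 has {1,2,3,5,6,7,8,9}; col 5 has {2,5,7,8,9}; box has {1,2,3,5,6,7,8,9} → only 4 remains.
R1C5 = 1: row 1 has {3,5,6,7,9}; col 5 has {2,4,5,7,8,9}; box has {5,7,8,9} → only 1 remains.
R1C6 = 2: row 1 has {1,3,5,6,7,9}; col 6 has {1,3,4,5,6,7,8,9}; box has {1,5,7,8,9} → only 2 remains.
R1C7 = 8: row 1 has {1,2,3,5,6,7,9}; col 7 has {1,2,3,4,5,6,7,9}; box has {1,3,5,7} → only 8 remains.
R1C8 = 4: row 1 has {1,2,3,5,6,7,8,9}; col 8 has {3,5,7,9}; box has {1,3,5,7,8} → only 4 remains.
R2C1 = 8: row 2 has {1,2,5,7}; col 1 has {1,2,3,4,5,9}; box has {1,2,4,5,6,7,9} → only 8 remains.
R2C3 = 3: row 2 has {1,2,5,7,8}; col 3 has {1,4,6,7,8,9}; box has {1,2,4,5,6,7,8,9} → only 3 remains.
R2C4 = 4: row 2 has {1,2,3,5,7,8}; col 4 has {1,2,3,5,6,7,8,9}; box has {1,2,5,7,8,9} → only 4 remains.
R2C5 = 6: row 2 has {1,2,3,4,5,7,8}; col 5 has {1,2,4,5,7,8,9}; box has {1,2,4,5,7,8,9} → only 6 remains.
R2C9 = 9: row 2 has {1,2,3,4,5,6,7,8}; col 9 has {1,3,5,6}; box has {1,3,4,5,7,8} → only 9 remains.
R3C5 = 3: row 3 has {1,4,5,7,8,9}; col 5 has {1,2,4,5,6,7,8,9}; box has {1,2,4,5,6,7,8,9} → only 3 remains.
R3C9 = 2: row 3 has {1,3,4,5,7,8,9}; col 9 has {1,3,5,6,9}; box has {1,3,4,5,7,8,9} → only 2 remains.
R4C3 = 2: row 4 has {1,3,4,5,9}; col 3 has {1,3,4,6,7,8,9}; box has {1,3,4,8,9} → only 2 remains.
R4C8 = 8: row 4 has {1,2,3,4,5,9}; col 8 has {3,4,5,7,9}; box has {2,3,5,6,9} → only 8 remains.
R4C9 = 7: row 4 has {1,2,3,4,5,8,9}; col 9 has {1,2,3,5,6,9}; box has {2,3,5,6,8,9} → only 7 remains.
R5C1 = 7: row 5 has {2,3,6,8,9}; col 1 has {1,2,3,4,5,8,9}; box has {1,2,3,4,8,9} → only 7 remains.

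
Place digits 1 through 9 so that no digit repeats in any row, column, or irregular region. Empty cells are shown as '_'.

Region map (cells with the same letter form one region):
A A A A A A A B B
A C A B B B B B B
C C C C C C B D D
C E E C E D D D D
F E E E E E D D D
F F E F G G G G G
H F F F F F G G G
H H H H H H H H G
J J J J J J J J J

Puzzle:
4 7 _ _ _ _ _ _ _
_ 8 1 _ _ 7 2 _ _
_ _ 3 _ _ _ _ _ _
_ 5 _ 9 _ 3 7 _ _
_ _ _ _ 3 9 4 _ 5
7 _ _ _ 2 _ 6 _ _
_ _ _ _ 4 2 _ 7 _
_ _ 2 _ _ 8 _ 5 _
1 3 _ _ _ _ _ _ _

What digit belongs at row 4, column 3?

4

row 1, column 4 = 2: in row 1, 2 can only go here (every other open cell in that row sees a 2).
row 4, column 3 = 4: in row 4, 4 can only go here (every other open cell in that row sees a 4).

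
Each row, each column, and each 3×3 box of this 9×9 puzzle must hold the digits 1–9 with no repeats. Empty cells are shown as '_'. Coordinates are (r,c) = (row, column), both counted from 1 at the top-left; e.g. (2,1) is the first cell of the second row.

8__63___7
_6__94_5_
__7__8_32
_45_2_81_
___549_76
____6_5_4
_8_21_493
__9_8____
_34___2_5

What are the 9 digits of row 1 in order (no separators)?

(1,8) = 4: row 1 has {3,6,7,8}; col 8 has {1,3,5,7,9}; box has {2,3,5,7} → only 4 remains.
(2,7) = 1 (sole candidate).
(2,9) = 8 (sole candidate).
(3,4) = 1 (sole candidate).
(3,5) = 5 (sole candidate).
(4,9) = 9 (sole candidate).
(5,7) = 3 (sole candidate).
(6,8) = 2 (sole candidate).
(7,3) = 6 (sole candidate).
(8,8) = 6 (sole candidate).
(8,9) = 1 (sole candidate).
(9,5) = 7 (sole candidate).
(9,6) = 6 (sole candidate).
(9,8) = 8 (sole candidate).
(1,6) = 2: row 1 has {3,4,6,7,8}; col 6 has {4,6,8,9}; box has {1,3,4,5,6,8,9} → only 2 remains.
(1,7) = 9: row 1 has {2,3,4,6,7,8}; col 7 has {1,2,3,4,5,8}; box has {1,2,3,4,5,7,8} → only 9 remains.
(2,4) = 7 (sole candidate).
(3,2) = 9 (sole candidate).
(3,7) = 6 (sole candidate).
(4,4) = 3 (sole candidate).
(4,6) = 7 (sole candidate).
(6,4) = 8 (sole candidate).
(6,6) = 1 (sole candidate).
(7,6) = 5 (sole candidate).
(8,4) = 4 (sole candidate).
(8,6) = 3 (sole candidate).
(8,7) = 7 (sole candidate).
(9,1) = 1 (sole candidate).
(9,4) = 9 (sole candidate).
(1,3) = 1: row 1 has {2,3,4,6,7,8,9}; col 3 has {4,5,6,7,9}; box has {6,7,8,9} → only 1 remains.
(3,1) = 4 (sole candidate).
(4,1) = 6 (sole candidate).
(5,1) = 2 (sole candidate).
(5,2) = 1 (sole candidate).
(5,3) = 8 (sole candidate).
(6,2) = 7 (sole candidate).
(6,3) = 3 (sole candidate).
(7,1) = 7 (sole candidate).
(8,1) = 5 (sole candidate).
(8,2) = 2 (sole candidate).
(1,2) = 5: row 1 has {1,2,3,4,6,7,8,9}; col 2 has {1,2,3,4,6,7,8,9}; box has {1,4,6,7,8,9} → only 5 remains.

851632947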